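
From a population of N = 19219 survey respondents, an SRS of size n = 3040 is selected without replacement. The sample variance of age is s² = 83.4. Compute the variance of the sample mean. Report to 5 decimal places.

0.02309

Under SRS without replacement, Var(ȳ) = (1 − f)·s²/n with f = n/N = 3040/19219 = 0.15817680.
Var(ȳ) = (1 − 0.15817680)·83.4/3040 = 0.84182320·0.027434211 = 0.023094755.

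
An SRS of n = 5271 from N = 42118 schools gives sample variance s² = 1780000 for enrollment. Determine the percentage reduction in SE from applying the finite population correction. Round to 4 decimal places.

f = n/N = 5271/42118 = 0.12514839.
SE_no-fpc = √(s²/n) = 18.376529; SE_fpc = √((1−f)s²/n) = 17.188212.
Ratio = √(1−f) = 0.93533502. Reduction = 100·(1 − 0.93533502) = 6.4665%.

6.4665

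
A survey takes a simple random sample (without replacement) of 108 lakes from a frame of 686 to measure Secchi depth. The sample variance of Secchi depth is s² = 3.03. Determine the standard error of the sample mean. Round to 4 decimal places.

Under SRS without replacement, Var(ȳ) = (1 − f)·s²/n with f = n/N = 108/686 = 0.15743440.
Var(ȳ) = (1 − 0.15743440)·3.03/108 = 0.84256560·0.028055556 = 0.023638646.
SE(ȳ) = √(0.023638646) = 0.1537.

0.1537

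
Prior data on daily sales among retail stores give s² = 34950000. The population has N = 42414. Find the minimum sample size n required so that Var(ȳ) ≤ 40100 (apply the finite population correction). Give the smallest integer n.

Without fpc, n₀ = s²/D = 34950000/40100 = 871.5711.
With fpc, (1 − n/N)·s²/n ≤ D requires n ≥ n₀/(1 + n₀/N) = 871.5711/(1 + 871.5711/42414) = 854.0217.
Rounding up, n = 855.

855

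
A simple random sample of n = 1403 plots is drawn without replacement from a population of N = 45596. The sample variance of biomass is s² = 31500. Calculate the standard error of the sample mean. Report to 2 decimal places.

Under SRS without replacement, Var(ȳ) = (1 − f)·s²/n with f = n/N = 1403/45596 = 0.03077024.
Var(ȳ) = (1 − 0.03077024)·31500/1403 = 0.96922976·22.451889 = 21.761039.
SE(ȳ) = √(21.761039) = 4.66.

4.66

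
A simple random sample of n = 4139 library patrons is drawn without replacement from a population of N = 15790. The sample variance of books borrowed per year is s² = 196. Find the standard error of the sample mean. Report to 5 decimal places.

0.18693

Under SRS without replacement, Var(ȳ) = (1 − f)·s²/n with f = n/N = 4139/15790 = 0.26212793.
Var(ȳ) = (1 − 0.26212793)·196/4139 = 0.73787207·0.047354433 = 0.034941514.
SE(ȳ) = √(0.034941514) = 0.18693.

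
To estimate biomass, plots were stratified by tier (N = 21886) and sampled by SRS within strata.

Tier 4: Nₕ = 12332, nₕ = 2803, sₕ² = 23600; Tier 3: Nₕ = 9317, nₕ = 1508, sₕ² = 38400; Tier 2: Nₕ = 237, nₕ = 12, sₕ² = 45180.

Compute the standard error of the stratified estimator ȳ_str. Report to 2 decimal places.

Var(ȳ_str) = Σₕ Wₕ²(1 − fₕ)sₕ²/nₕ with Wₕ = Nₕ/N, N = 21886.
Tier 4: Wₕ = 0.56346523; term = 0.56346523²·(1 − 0.22729484)·23600/2803 = 2.0655559.
Tier 3: Wₕ = 0.42570593; term = 0.42570593²·(1 − 0.16185467)·38400/1508 = 3.867841.
Tier 2: Wₕ = 0.01082884; term = 0.01082884²·(1 − 0.05063291)·45180/12 = 0.41914381.
Sum = 6.3525407.
SE = √(6.3525407) = 2.52.

2.52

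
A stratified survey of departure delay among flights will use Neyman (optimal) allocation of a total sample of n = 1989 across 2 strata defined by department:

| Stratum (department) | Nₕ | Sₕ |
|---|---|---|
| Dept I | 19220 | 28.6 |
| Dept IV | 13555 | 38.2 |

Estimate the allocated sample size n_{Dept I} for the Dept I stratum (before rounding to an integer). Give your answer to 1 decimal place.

1024.2

Neyman allocation: nₕ = n·NₕSₕ / Σⱼ NⱼSⱼ.
Σ NⱼSⱼ = 19220·28.6 + 13555·38.2 = 1.067493 × 10^6.
n_{Dept I} = 1989·19220·28.6 / (1.067493 × 10^6) = 1024.2.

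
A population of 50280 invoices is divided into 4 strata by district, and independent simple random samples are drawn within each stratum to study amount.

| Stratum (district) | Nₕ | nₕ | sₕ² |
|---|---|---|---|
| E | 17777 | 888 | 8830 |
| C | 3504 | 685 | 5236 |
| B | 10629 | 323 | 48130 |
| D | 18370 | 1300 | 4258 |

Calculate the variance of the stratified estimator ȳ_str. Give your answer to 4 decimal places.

8.0737

Var(ȳ_str) = Σₕ Wₕ²(1 − fₕ)sₕ²/nₕ with Wₕ = Nₕ/N, N = 50280.
E: Wₕ = 0.35356006; term = 0.35356006²·(1 − 0.04995219)·8830/888 = 1.1809176.
C: Wₕ = 0.06968974; term = 0.06968974²·(1 − 0.19549087)·5236/685 = 0.029866044.
B: Wₕ = 0.21139618; term = 0.21139618²·(1 − 0.03038856)·48130/323 = 6.4566218.
D: Wₕ = 0.36535402; term = 0.36535402²·(1 − 0.07076756)·4258/1300 = 0.40626971.
Sum = 8.0736752.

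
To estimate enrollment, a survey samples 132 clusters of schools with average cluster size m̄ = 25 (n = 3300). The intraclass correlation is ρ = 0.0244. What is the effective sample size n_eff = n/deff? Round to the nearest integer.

2081

deff = 1 + (25 − 1)·0.0244 = 1 + 0.5856 = 1.5856.
n_eff = 3300 / 1.5856 = 2081.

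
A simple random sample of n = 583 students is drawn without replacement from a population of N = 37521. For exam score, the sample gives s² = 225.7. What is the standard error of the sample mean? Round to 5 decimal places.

0.61735

Under SRS without replacement, Var(ȳ) = (1 − f)·s²/n with f = n/N = 583/37521 = 0.01553797.
Var(ȳ) = (1 − 0.01553797)·225.7/583 = 0.98446203·0.38713551 = 0.38112021.
SE(ȳ) = √(0.38112021) = 0.61735.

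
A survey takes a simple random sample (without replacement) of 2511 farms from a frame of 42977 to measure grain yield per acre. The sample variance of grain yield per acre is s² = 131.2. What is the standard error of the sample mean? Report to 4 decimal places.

0.2218

Under SRS without replacement, Var(ȳ) = (1 − f)·s²/n with f = n/N = 2511/42977 = 0.05842660.
Var(ȳ) = (1 − 0.05842660)·131.2/2511 = 0.94157340·0.0522501 = 0.049197304.
SE(ȳ) = √(0.049197304) = 0.2218.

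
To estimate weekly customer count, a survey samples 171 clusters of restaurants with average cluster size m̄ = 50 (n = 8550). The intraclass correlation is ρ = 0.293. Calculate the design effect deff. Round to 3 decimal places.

15.357

deff = 1 + (50 − 1)·0.293 = 1 + 14.357 = 15.357.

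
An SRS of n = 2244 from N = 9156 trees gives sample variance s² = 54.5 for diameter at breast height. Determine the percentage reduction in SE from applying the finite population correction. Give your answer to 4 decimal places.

13.1142

f = n/N = 2244/9156 = 0.24508519.
SE_no-fpc = √(s²/n) = 0.15584283; SE_fpc = √((1−f)s²/n) = 0.13540534.
Ratio = √(1−f) = 0.86885834. Reduction = 100·(1 − 0.86885834) = 13.1142%.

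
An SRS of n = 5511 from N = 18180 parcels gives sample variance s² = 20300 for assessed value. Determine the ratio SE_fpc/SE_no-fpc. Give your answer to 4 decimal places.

0.8348

f = n/N = 5511/18180 = 0.30313531.
SE_no-fpc = √(s²/n) = 1.9192556; SE_fpc = √((1−f)s²/n) = 1.6021643.
Ratio = √(1−f) = 0.83478422.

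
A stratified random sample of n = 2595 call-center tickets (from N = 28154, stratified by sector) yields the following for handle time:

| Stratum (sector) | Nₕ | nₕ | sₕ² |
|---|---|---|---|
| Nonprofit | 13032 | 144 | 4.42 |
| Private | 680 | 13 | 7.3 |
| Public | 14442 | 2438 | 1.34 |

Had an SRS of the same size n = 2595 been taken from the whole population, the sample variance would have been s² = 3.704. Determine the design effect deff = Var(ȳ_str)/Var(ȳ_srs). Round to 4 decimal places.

5.3600

Var(ȳ_str) = Σ Wₕ²(1−fₕ)sₕ²/nₕ with Wₕ = Nₕ/28154:
  Nonprofit: (13032/28154)²·(1−144/13032)·4.42/144 = 0.0065039346
  Private: (680/28154)²·(1−13/680)·7.3/13 = 3.2131725 × 10^-4
  Public: (14442/28154)²·(1−2438/14442)·1.34/2438 = 1.20211 × 10^-4
  → Var(ȳ_str) = 0.0069454629.
Var(ȳ_srs) = (1 − 2595/28154)·3.704/2595 = 0.0012957982.
deff = 0.0069454629 / 0.0012957982 = 5.3600.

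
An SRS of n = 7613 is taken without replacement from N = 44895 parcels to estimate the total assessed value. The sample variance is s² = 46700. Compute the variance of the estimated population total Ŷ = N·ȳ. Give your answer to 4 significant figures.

1.027 × 10^10

Var(Ŷ) = N²·Var(ȳ) = N²·(1 − n/N)·s²/n.
f = 7613/44895 = 0.16957345; Var(ȳ) = 0.83042655·46700/7613 = 5.0940391.
Var(Ŷ) = 44895² · 5.0940391 = 1.0267347 × 10^10.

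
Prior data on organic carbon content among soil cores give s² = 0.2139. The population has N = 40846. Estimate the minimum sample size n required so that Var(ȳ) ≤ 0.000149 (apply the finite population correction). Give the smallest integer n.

Without fpc, n₀ = s²/D = 0.2139/0.000149 = 1435.5705.
With fpc, (1 − n/N)·s²/n ≤ D requires n ≥ n₀/(1 + n₀/N) = 1435.5705/(1 + 1435.5705/40846) = 1386.8291.
Rounding up, n = 1387.

1387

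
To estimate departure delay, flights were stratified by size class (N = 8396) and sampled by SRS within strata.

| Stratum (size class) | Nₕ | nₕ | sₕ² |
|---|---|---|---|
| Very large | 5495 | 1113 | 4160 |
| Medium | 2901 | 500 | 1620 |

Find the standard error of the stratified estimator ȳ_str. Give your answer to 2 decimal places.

Var(ȳ_str) = Σₕ Wₕ²(1 − fₕ)sₕ²/nₕ with Wₕ = Nₕ/N, N = 8396.
Very large: Wₕ = 0.65447832; term = 0.65447832²·(1 − 0.20254777)·4160/1113 = 1.2767133.
Medium: Wₕ = 0.34552168; term = 0.34552168²·(1 − 0.17235436)·1620/500 = 0.32014007.
Sum = 1.5968534.
SE = √(1.5968534) = 1.26.

1.26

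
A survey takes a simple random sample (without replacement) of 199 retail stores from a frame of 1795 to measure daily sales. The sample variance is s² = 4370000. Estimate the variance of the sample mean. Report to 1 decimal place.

Under SRS without replacement, Var(ȳ) = (1 − f)·s²/n with f = n/N = 199/1795 = 0.11086351.
Var(ȳ) = (1 − 0.11086351)·4370000/199 = 0.88913649·21959.799 = 19525.259.

19525.3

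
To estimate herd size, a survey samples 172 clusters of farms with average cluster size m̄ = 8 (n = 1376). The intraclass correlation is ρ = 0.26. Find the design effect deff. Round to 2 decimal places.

2.82

deff = 1 + (8 − 1)·0.26 = 1 + 1.82 = 2.82.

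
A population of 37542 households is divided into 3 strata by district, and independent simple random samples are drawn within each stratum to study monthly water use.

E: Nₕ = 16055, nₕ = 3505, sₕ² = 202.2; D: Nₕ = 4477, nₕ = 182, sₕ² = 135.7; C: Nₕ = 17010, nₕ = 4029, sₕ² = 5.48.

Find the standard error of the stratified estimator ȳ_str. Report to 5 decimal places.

Var(ȳ_str) = Σₕ Wₕ²(1 − fₕ)sₕ²/nₕ with Wₕ = Nₕ/N, N = 37542.
E: Wₕ = 0.42765436; term = 0.42765436²·(1 − 0.21831205)·202.2/3505 = 0.0082473107.
D: Wₕ = 0.11925310; term = 0.11925310²·(1 − 0.04065222)·135.7/182 = 0.010172411.
C: Wₕ = 0.45309254; term = 0.45309254²·(1 − 0.23686067)·5.48/4029 = 2.1308896 × 10^-4.
Sum = 0.018632811.
SE = √(0.018632811) = 0.13650.

0.13650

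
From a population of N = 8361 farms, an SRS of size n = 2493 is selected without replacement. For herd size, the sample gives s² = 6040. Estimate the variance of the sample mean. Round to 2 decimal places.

Under SRS without replacement, Var(ȳ) = (1 − f)·s²/n with f = n/N = 2493/8361 = 0.29817008.
Var(ȳ) = (1 − 0.29817008)·6040/2493 = 0.70182992·2.4227838 = 1.7003822.

1.70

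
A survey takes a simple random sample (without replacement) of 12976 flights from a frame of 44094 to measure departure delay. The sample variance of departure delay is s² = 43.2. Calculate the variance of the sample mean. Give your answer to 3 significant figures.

0.00235

Under SRS without replacement, Var(ȳ) = (1 − f)·s²/n with f = n/N = 12976/44094 = 0.29428040.
Var(ȳ) = (1 − 0.29428040)·43.2/12976 = 0.70571960·0.0033292232 = 0.002349498.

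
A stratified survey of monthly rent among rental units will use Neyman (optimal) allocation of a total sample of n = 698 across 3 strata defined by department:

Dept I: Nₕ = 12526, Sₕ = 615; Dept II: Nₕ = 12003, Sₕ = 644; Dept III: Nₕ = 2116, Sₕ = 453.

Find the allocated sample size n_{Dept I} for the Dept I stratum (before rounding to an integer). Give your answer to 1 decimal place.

328.0

Neyman allocation: nₕ = n·NₕSₕ / Σⱼ NⱼSⱼ.
Σ NⱼSⱼ = 12526·615 + 12003·644 + 2116·453 = 1.639197 × 10^7.
n_{Dept I} = 698·12526·615 / (1.639197 × 10^7) = 328.0.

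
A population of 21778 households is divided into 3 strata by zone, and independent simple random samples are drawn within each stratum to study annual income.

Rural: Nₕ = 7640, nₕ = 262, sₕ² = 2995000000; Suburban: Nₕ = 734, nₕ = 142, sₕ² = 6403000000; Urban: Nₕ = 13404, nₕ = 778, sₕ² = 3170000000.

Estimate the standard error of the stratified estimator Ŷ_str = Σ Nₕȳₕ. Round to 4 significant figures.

3.679 × 10^7

Var(Ŷ_str) = Σₕ Nₕ²(1 − fₕ)sₕ²/nₕ.
Rural: 7640²·(1 − 262/7640)·2995000000/262 = 6.4435847 × 10^14.
Suburban: 734²·(1 − 142/734)·6403000000/142 = 1.9593541 × 10^13.
Urban: 13404²·(1 − 778/13404)·3170000000/778 = 6.895724 × 10^14.
Sum = 1.3535244 × 10^15.
SE = √(1.3535244 × 10^15) = 3.679 × 10^7.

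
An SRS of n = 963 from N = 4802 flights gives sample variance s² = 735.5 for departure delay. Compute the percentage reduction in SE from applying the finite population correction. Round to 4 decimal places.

10.5876

f = n/N = 963/4802 = 0.20054144.
SE_no-fpc = √(s²/n) = 0.87393311; SE_fpc = √((1−f)s²/n) = 0.78140498.
Ratio = √(1−f) = 0.89412447. Reduction = 100·(1 − 0.89412447) = 10.5876%.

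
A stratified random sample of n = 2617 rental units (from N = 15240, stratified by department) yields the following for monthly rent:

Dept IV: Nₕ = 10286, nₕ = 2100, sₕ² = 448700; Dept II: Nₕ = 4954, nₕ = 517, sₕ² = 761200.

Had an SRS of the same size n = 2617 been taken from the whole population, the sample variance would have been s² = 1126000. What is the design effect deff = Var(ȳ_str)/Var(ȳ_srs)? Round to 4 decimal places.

0.6084

Var(ȳ_str) = Σ Wₕ²(1−fₕ)sₕ²/nₕ with Wₕ = Nₕ/15240:
  Dept IV: (10286/15240)²·(1−2100/10286)·448700/2100 = 77.461357
  Dept II: (4954/15240)²·(1−517/4954)·761200/517 = 139.34254
  → Var(ȳ_str) = 216.8039.
Var(ȳ_srs) = (1 − 2617/15240)·1126000/2617 = 356.37915.
deff = 216.8039 / 356.37915 = 0.6084.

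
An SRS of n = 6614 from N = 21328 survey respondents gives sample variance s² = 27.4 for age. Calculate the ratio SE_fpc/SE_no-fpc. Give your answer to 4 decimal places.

f = n/N = 6614/21328 = 0.31010878.
SE_no-fpc = √(s²/n) = 0.064364024; SE_fpc = √((1−f)s²/n) = 0.053460559.
Ratio = √(1−f) = 0.83059691.

0.8306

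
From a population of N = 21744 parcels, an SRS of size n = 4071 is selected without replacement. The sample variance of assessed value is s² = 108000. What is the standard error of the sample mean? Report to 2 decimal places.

Under SRS without replacement, Var(ȳ) = (1 − f)·s²/n with f = n/N = 4071/21744 = 0.18722406.
Var(ȳ) = (1 − 0.18722406)·108000/4071 = 0.81277594·26.529108 = 21.562221.
SE(ȳ) = √(21.562221) = 4.64.

4.64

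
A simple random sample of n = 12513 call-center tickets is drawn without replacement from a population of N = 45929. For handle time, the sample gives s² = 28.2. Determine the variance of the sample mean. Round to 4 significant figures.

0.001640

Under SRS without replacement, Var(ȳ) = (1 − f)·s²/n with f = n/N = 12513/45929 = 0.27244225.
Var(ȳ) = (1 − 0.27244225)·28.2/12513 = 0.72755775·0.0022536562 = 0.001639665.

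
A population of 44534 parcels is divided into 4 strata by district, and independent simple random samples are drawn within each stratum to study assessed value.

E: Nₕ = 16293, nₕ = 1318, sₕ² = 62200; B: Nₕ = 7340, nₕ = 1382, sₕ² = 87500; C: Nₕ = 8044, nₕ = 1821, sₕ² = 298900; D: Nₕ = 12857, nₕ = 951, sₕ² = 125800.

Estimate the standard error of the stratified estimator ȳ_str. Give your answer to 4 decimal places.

4.6427

Var(ȳ_str) = Σₕ Wₕ²(1 − fₕ)sₕ²/nₕ with Wₕ = Nₕ/N, N = 44534.
E: Wₕ = 0.36585530; term = 0.36585530²·(1 − 0.08089364)·62200/1318 = 5.805765.
B: Wₕ = 0.16481789; term = 0.16481789²·(1 − 0.18828338)·87500/1382 = 1.3960892.
C: Wₕ = 0.18062604; term = 0.18062604²·(1 − 0.22637991)·298900/1821 = 4.1428997.
D: Wₕ = 0.28870077; term = 0.28870077²·(1 − 0.07396749)·125800/951 = 10.209918.
Sum = 21.554672.
SE = √(21.554672) = 4.6427.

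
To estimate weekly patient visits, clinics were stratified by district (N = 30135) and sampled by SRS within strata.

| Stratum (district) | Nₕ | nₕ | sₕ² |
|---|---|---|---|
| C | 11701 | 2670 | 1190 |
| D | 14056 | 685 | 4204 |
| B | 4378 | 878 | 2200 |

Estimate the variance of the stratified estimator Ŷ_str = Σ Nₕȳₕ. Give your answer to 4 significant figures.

1.239 × 10^9

Var(Ŷ_str) = Σₕ Nₕ²(1 − fₕ)sₕ²/nₕ.
C: 11701²·(1 − 2670/11701)·1190/2670 = 4.7097139 × 10^7.
D: 14056²·(1 − 685/14056)·4204/685 = 1.1534473 × 10^9.
B: 4378²·(1 − 878/4378)·2200/878 = 3.8394761 × 10^7.
Sum = 1.2389392 × 10^9.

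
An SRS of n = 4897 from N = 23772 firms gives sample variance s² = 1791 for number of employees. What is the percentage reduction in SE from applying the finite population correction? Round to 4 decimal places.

10.8932

f = n/N = 4897/23772 = 0.20599865.
SE_no-fpc = √(s²/n) = 0.60475956; SE_fpc = √((1−f)s²/n) = 0.53888161.
Ratio = √(1−f) = 0.89106753. Reduction = 100·(1 − 0.89106753) = 10.8932%.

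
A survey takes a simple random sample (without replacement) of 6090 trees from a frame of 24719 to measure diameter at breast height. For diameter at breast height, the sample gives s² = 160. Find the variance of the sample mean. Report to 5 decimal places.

0.01980

Under SRS without replacement, Var(ȳ) = (1 − f)·s²/n with f = n/N = 6090/24719 = 0.24636919.
Var(ȳ) = (1 − 0.24636919)·160/6090 = 0.75363081·0.026272578 = 0.019799824.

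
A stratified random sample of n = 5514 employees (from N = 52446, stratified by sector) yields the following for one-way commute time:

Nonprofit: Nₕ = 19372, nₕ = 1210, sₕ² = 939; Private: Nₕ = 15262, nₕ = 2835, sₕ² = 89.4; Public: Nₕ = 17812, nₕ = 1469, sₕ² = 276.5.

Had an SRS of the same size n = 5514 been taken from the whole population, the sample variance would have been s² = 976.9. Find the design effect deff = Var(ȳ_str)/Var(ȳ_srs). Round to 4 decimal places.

0.7655

Var(ȳ_str) = Σ Wₕ²(1−fₕ)sₕ²/nₕ with Wₕ = Nₕ/52446:
  Nonprofit: (19372/52446)²·(1−1210/19372)·939/1210 = 0.099264421
  Private: (15262/52446)²·(1−2835/15262)·89.4/2835 = 0.0021743901
  Public: (17812/52446)²·(1−1469/17812)·276.5/1469 = 0.019920171
  → Var(ȳ_str) = 0.12135898.
Var(ȳ_srs) = (1 − 5514/52446)·976.9/5514 = 0.15854043.
deff = 0.12135898 / 0.15854043 = 0.7655.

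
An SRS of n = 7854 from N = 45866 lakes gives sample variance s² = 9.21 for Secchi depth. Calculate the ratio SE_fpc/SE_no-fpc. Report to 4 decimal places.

f = n/N = 7854/45866 = 0.17123795.
SE_no-fpc = √(s²/n) = 0.03424399; SE_fpc = √((1−f)s²/n) = 0.031174485.
Ratio = √(1−f) = 0.91036369.

0.9104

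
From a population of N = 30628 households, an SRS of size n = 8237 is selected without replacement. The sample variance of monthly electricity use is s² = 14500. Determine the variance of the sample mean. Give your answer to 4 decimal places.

Under SRS without replacement, Var(ȳ) = (1 − f)·s²/n with f = n/N = 8237/30628 = 0.26893692.
Var(ȳ) = (1 − 0.26893692)·14500/8237 = 0.73106308·1.7603496 = 1.2869266.

1.2869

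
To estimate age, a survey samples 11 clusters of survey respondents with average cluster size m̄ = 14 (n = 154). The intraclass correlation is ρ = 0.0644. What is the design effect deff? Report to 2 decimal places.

1.84

deff = 1 + (14 − 1)·0.0644 = 1 + 0.8372 = 1.8372.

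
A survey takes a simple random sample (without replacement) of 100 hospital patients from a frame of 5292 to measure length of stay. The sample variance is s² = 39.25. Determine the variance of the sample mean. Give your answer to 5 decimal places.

0.38508

Under SRS without replacement, Var(ȳ) = (1 − f)·s²/n with f = n/N = 100/5292 = 0.01889645.
Var(ȳ) = (1 − 0.01889645)·39.25/100 = 0.98110355·0.3925 = 0.38508314.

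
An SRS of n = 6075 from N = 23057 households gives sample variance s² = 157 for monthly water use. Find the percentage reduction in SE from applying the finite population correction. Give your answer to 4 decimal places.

14.1791

f = n/N = 6075/23057 = 0.26347747.
SE_no-fpc = √(s²/n) = 0.16075951; SE_fpc = √((1−f)s²/n) = 0.13796525.
Ratio = √(1−f) = 0.85820891. Reduction = 100·(1 − 0.85820891) = 14.1791%.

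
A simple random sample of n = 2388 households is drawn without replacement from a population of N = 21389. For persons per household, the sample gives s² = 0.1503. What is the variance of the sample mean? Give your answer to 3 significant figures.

Under SRS without replacement, Var(ȳ) = (1 − f)·s²/n with f = n/N = 2388/21389 = 0.11164617.
Var(ȳ) = (1 − 0.11164617)·0.1503/2388 = 0.88835383·6.2939698 × 10^-5 = 5.5912722 × 10^-5.

5.59 × 10^-5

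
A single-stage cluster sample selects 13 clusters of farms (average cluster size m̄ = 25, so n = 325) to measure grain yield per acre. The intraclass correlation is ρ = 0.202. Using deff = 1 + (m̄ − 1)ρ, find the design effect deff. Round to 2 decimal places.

5.85

deff = 1 + (25 − 1)·0.202 = 1 + 4.848 = 5.848.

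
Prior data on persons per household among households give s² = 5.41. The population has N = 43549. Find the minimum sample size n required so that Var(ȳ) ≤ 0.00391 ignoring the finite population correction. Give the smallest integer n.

1384

Without fpc, n₀ = s²/D = 5.41/0.00391 = 1383.6317.
Rounding up, n = 1384.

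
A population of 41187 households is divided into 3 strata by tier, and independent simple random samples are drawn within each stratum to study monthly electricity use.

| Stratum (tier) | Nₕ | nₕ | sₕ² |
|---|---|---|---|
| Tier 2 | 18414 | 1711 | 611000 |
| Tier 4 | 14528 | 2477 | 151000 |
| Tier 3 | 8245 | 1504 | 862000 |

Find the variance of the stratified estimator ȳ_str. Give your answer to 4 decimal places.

Var(ȳ_str) = Σₕ Wₕ²(1 − fₕ)sₕ²/nₕ with Wₕ = Nₕ/N, N = 41187.
Tier 2: Wₕ = 0.44708282; term = 0.44708282²·(1 − 0.09291843)·611000/1711 = 64.746083.
Tier 4: Wₕ = 0.35273266; term = 0.35273266²·(1 − 0.17049835)·151000/2477 = 6.2915773.
Tier 3: Wₕ = 0.20018452; term = 0.20018452²·(1 − 0.18241358)·862000/1504 = 18.778206.
Sum = 89.815866.

89.8159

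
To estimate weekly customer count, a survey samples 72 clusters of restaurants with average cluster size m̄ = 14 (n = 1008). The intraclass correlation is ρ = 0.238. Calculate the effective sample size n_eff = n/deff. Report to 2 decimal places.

deff = 1 + (14 − 1)·0.238 = 1 + 3.094 = 4.094.
n_eff = 1008 / 4.094 = 246.21.

246.21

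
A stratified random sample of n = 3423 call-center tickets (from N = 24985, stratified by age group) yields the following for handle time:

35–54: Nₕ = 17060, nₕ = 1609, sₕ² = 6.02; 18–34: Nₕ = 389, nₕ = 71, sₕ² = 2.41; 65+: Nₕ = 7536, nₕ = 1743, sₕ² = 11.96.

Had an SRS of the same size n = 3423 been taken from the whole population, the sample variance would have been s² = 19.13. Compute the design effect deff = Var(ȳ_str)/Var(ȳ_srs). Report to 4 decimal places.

Var(ȳ_str) = Σ Wₕ²(1−fₕ)sₕ²/nₕ with Wₕ = Nₕ/24985:
  35–54: (17060/24985)²·(1−1609/17060)·6.02/1609 = 0.0015798555
  18–34: (389/24985)²·(1−71/389)·2.41/71 = 6.7263073 × 10^-6
  65+: (7536/24985)²·(1−1743/7536)·11.96/1743 = 4.7986547 × 10^-4
  → Var(ȳ_str) = 0.0020664473.
Var(ȳ_srs) = (1 − 3423/24985)·19.13/3423 = 0.0048230055.
deff = 0.0020664473 / 0.0048230055 = 0.4285.

0.4285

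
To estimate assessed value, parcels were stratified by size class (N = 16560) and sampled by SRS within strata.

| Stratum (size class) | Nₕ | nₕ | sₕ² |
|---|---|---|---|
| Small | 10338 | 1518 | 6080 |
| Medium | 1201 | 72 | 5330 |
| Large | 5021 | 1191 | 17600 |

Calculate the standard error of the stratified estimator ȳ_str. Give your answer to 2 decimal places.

1.65

Var(ȳ_str) = Σₕ Wₕ²(1 − fₕ)sₕ²/nₕ with Wₕ = Nₕ/N, N = 16560.
Small: Wₕ = 0.62427536; term = 0.62427536²·(1 − 0.14683691)·6080/1518 = 1.3317302.
Medium: Wₕ = 0.07252415; term = 0.07252415²·(1 − 0.05995004)·5330/72 = 0.36602521.
Large: Wₕ = 0.30320048; term = 0.30320048²·(1 − 0.23720374)·17600/1191 = 1.0362612.
Sum = 2.7340166.
SE = √(2.7340166) = 1.65.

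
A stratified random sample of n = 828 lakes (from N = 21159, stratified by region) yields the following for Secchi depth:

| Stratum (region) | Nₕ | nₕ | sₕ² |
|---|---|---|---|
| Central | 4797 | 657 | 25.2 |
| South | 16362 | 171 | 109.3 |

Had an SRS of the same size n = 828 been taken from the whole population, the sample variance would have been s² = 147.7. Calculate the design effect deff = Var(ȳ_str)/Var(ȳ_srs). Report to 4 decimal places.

2.2166

Var(ȳ_str) = Σ Wₕ²(1−fₕ)sₕ²/nₕ with Wₕ = Nₕ/21159:
  Central: (4797/21159)²·(1−657/4797)·25.2/657 = 0.0017014334
  South: (16362/21159)²·(1−171/16362)·109.3/171 = 0.37821943
  → Var(ȳ_str) = 0.37992086.
Var(ȳ_srs) = (1 − 828/21159)·147.7/828 = 0.17140116.
deff = 0.37992086 / 0.17140116 = 2.2166.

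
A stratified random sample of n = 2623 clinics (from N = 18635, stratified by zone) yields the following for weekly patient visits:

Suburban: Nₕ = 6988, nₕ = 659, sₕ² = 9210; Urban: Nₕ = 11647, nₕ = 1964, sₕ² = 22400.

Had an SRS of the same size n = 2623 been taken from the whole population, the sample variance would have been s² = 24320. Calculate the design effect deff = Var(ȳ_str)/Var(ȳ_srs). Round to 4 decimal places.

0.6884

Var(ȳ_str) = Σ Wₕ²(1−fₕ)sₕ²/nₕ with Wₕ = Nₕ/18635:
  Suburban: (6988/18635)²·(1−659/6988)·9210/659 = 1.779932
  Urban: (11647/18635)²·(1−1964/11647)·22400/1964 = 3.7040066
  → Var(ȳ_str) = 5.4839386.
Var(ȳ_srs) = (1 − 2623/18635)·24320/2623 = 7.9667551.
deff = 5.4839386 / 7.9667551 = 0.6884.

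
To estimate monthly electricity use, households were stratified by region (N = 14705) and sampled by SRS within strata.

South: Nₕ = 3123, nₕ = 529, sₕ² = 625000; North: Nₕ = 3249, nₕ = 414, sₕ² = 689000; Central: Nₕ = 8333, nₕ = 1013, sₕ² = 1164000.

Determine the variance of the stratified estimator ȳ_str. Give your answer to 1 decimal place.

Var(ȳ_str) = Σₕ Wₕ²(1 − fₕ)sₕ²/nₕ with Wₕ = Nₕ/N, N = 14705.
South: Wₕ = 0.21237674; term = 0.21237674²·(1 − 0.16938841)·625000/529 = 44.262531.
North: Wₕ = 0.22094526; term = 0.22094526²·(1 − 0.12742382)·689000/414 = 70.891081.
Central: Wₕ = 0.56667800; term = 0.56667800²·(1 − 0.12156486)·1164000/1013 = 324.13501.
Sum = 439.28862.

439.3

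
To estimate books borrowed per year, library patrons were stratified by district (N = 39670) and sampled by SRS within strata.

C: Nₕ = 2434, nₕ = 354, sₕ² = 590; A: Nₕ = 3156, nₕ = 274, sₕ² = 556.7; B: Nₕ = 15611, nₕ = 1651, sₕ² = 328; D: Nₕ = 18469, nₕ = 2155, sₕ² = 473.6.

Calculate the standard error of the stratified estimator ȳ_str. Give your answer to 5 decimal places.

0.29444

Var(ȳ_str) = Σₕ Wₕ²(1 − fₕ)sₕ²/nₕ with Wₕ = Nₕ/N, N = 39670.
C: Wₕ = 0.06135619; term = 0.06135619²·(1 − 0.14543961)·590/354 = 0.005361771.
A: Wₕ = 0.07955634; term = 0.07955634²·(1 − 0.08681876)·556.7/274 = 0.01174295.
B: Wₕ = 0.39352155; term = 0.39352155²·(1 − 0.10575876)·328/1651 = 0.027511769.
D: Wₕ = 0.46556592; term = 0.46556592²·(1 − 0.11668201)·473.6/2155 = 0.042076912.
Sum = 0.086693402.
SE = √(0.086693402) = 0.29444.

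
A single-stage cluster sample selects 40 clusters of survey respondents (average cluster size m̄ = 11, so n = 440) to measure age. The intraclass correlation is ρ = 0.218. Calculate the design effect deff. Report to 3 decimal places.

3.180

deff = 1 + (11 − 1)·0.218 = 1 + 2.18 = 3.18.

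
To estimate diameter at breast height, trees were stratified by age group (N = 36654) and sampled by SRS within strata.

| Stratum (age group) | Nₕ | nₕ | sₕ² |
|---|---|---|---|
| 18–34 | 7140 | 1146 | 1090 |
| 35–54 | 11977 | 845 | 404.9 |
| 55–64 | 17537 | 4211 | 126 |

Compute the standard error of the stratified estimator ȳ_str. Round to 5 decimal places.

Var(ȳ_str) = Σₕ Wₕ²(1 − fₕ)sₕ²/nₕ with Wₕ = Nₕ/N, N = 36654.
18–34: Wₕ = 0.19479457; term = 0.19479457²·(1 − 0.16050420)·1090/1146 = 0.030298008.
35–54: Wₕ = 0.32675833; term = 0.32675833²·(1 − 0.07055189)·404.9/845 = 0.047552085.
55–64: Wₕ = 0.47844710; term = 0.47844710²·(1 − 0.24012089)·126/4211 = 0.0052047235.
Sum = 0.083054817.
SE = √(0.083054817) = 0.28819.

0.28819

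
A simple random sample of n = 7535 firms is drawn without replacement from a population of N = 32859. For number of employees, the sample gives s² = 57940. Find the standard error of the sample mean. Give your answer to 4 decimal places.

2.4344

Under SRS without replacement, Var(ȳ) = (1 − f)·s²/n with f = n/N = 7535/32859 = 0.22931313.
Var(ȳ) = (1 − 0.22931313)·57940/7535 = 0.77068687·7.6894492 = 5.9261576.
SE(ȳ) = √(5.9261576) = 2.4344.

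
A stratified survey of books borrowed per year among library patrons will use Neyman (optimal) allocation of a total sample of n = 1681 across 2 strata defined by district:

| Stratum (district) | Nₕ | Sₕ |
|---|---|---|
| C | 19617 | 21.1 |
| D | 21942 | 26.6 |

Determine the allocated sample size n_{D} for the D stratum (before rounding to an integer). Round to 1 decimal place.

Neyman allocation: nₕ = n·NₕSₕ / Σⱼ NⱼSⱼ.
Σ NⱼSⱼ = 19617·21.1 + 21942·26.6 = 997575.9.
n_{D} = 1681·21942·26.6 / 997575.9 = 983.5.

983.5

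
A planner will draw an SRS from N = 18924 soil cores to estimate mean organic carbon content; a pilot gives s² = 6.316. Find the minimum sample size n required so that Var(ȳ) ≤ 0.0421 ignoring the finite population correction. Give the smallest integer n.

151

Without fpc, n₀ = s²/D = 6.316/0.0421 = 150.0238.
Rounding up, n = 151.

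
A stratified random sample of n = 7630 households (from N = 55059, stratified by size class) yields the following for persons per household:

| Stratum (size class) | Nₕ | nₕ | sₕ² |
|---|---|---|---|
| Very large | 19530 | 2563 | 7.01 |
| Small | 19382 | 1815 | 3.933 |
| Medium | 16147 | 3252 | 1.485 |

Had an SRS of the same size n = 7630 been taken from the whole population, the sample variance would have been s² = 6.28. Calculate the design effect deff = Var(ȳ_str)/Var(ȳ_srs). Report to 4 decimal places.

0.8092

Var(ȳ_str) = Σ Wₕ²(1−fₕ)sₕ²/nₕ with Wₕ = Nₕ/55059:
  Very large: (19530/55059)²·(1−2563/19530)·7.01/2563 = 2.9896481 × 10^-4
  Small: (19382/55059)²·(1−1815/19382)·3.933/1815 = 2.4338111 × 10^-4
  Medium: (16147/55059)²·(1−3252/16147)·1.485/3252 = 3.1364074 × 10^-5
  → Var(ȳ_str) = 5.7370999 × 10^-4.
Var(ȳ_srs) = (1 − 7630/55059)·6.28/7630 = 7.0900738 × 10^-4.
deff = (5.7370999 × 10^-4) / (7.0900738 × 10^-4) = 0.8092.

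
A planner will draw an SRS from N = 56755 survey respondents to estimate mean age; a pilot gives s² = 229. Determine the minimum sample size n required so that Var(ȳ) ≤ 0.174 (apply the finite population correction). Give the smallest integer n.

Without fpc, n₀ = s²/D = 229/0.174 = 1316.0920.
With fpc, (1 − n/N)·s²/n ≤ D requires n ≥ n₀/(1 + n₀/N) = 1316.0920/(1 + 1316.0920/56755) = 1286.2648.
Rounding up, n = 1287.

1287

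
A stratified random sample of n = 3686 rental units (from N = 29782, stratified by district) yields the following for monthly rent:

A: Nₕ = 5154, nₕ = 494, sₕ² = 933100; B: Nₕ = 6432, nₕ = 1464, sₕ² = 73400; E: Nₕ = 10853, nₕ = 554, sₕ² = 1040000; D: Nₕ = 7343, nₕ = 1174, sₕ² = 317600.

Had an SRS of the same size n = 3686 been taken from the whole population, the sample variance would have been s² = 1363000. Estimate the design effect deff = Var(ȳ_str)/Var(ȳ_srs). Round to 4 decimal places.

Var(ȳ_str) = Σ Wₕ²(1−fₕ)sₕ²/nₕ with Wₕ = Nₕ/29782:
  A: (5154/29782)²·(1−494/5154)·933100/494 = 51.147434
  B: (6432/29782)²·(1−1464/6432)·73400/1464 = 1.8062376
  E: (10853/29782)²·(1−554/10853)·1040000/554 = 236.57057
  D: (7343/29782)²·(1−1174/7343)·317600/1174 = 13.816339
  → Var(ȳ_str) = 303.34058.
Var(ȳ_srs) = (1 − 3686/29782)·1363000/3686 = 324.01164.
deff = 303.34058 / 324.01164 = 0.9362.

0.9362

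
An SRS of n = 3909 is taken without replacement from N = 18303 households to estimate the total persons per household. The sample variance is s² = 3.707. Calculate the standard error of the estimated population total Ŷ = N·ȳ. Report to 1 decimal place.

Var(Ŷ) = N²·Var(ȳ) = N²·(1 − n/N)·s²/n.
f = 3909/18303 = 0.21357155; Var(ȳ) = 0.78642845·3.707/3909 = 7.4578928 × 10^-4.
Var(Ŷ) = 18303² · (7.4578928 × 10^-4) = 249839.27.
SE(Ŷ) = √(249839.27) = 499.8.

499.8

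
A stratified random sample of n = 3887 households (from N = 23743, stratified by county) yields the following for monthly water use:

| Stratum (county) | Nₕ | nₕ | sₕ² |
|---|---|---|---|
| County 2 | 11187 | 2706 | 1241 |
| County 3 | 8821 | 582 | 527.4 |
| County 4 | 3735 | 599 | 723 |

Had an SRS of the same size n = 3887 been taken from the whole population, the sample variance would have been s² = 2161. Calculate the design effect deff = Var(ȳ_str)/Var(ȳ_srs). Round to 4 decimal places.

0.4712

Var(ȳ_str) = Σ Wₕ²(1−fₕ)sₕ²/nₕ with Wₕ = Nₕ/23743:
  County 2: (11187/23743)²·(1−2706/11187)·1241/2706 = 0.077185106
  County 3: (8821/23743)²·(1−582/8821)·527.4/582 = 0.11682567
  County 4: (3735/23743)²·(1−599/3735)·723/599 = 0.025078811
  → Var(ȳ_str) = 0.21908959.
Var(ȳ_srs) = (1 − 3887/23743)·2161/3887 = 0.46493945.
deff = 0.21908959 / 0.46493945 = 0.4712.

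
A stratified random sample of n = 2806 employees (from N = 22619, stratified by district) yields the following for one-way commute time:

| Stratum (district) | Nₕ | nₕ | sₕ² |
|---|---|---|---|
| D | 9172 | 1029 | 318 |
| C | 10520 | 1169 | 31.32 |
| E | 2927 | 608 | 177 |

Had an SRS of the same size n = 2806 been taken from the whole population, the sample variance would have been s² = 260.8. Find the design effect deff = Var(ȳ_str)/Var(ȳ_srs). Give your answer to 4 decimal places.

0.6649

Var(ȳ_str) = Σ Wₕ²(1−fₕ)sₕ²/nₕ with Wₕ = Nₕ/22619:
  D: (9172/22619)²·(1−1029/9172)·318/1029 = 0.045114217
  C: (10520/22619)²·(1−1169/10520)·31.32/1169 = 0.0051515063
  E: (2927/22619)²·(1−608/2927)·177/608 = 0.0038623031
  → Var(ȳ_str) = 0.054128026.
Var(ȳ_srs) = (1 − 2806/22619)·260.8/2806 = 0.081413563.
deff = 0.054128026 / 0.081413563 = 0.6649.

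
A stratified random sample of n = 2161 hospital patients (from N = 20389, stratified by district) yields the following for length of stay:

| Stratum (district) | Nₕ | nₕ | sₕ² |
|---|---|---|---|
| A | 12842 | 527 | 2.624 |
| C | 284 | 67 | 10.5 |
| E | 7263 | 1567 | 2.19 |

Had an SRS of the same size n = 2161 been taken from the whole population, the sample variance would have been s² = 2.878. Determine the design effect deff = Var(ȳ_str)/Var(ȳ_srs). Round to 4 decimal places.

Var(ȳ_str) = Σ Wₕ²(1−fₕ)sₕ²/nₕ with Wₕ = Nₕ/20389:
  A: (12842/20389)²·(1−527/12842)·2.624/527 = 0.0018942114
  C: (284/20389)²·(1−67/284)·10.5/67 = 2.3232755 × 10^-5
  E: (7263/20389)²·(1−1567/7263)·2.19/1567 = 1.3908148 × 10^-4
  → Var(ȳ_str) = 0.0020565256.
Var(ȳ_srs) = (1 − 2161/20389)·2.878/2161 = 0.0011906363.
deff = 0.0020565256 / 0.0011906363 = 1.7272.

1.7272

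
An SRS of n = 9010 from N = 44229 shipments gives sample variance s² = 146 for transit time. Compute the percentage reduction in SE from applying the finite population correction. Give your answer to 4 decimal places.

f = n/N = 9010/44229 = 0.20371250.
SE_no-fpc = √(s²/n) = 0.12729579; SE_fpc = √((1−f)s²/n) = 0.11359232.
Ratio = √(1−f) = 0.89234943. Reduction = 100·(1 − 0.89234943) = 10.7651%.

10.7651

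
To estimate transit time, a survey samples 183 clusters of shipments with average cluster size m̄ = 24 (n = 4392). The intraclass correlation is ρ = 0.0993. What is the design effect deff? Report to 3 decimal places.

3.284

deff = 1 + (24 − 1)·0.0993 = 1 + 2.2839 = 3.2839.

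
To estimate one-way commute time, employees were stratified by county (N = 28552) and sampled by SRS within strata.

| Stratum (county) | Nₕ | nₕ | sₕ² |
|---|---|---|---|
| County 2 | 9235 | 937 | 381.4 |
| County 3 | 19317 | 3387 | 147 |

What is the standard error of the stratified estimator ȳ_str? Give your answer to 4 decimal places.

0.2338

Var(ȳ_str) = Σₕ Wₕ²(1 − fₕ)sₕ²/nₕ with Wₕ = Nₕ/N, N = 28552.
County 2: Wₕ = 0.32344494; term = 0.32344494²·(1 − 0.10146183)·381.4/937 = 0.038262942.
County 3: Wₕ = 0.67655506; term = 0.67655506²·(1 − 0.17533779)·147/3387 = 0.016382664.
Sum = 0.054645606.
SE = √(0.054645606) = 0.2338.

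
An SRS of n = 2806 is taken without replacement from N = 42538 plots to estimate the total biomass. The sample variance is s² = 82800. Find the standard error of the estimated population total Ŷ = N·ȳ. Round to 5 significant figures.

223320

Var(Ŷ) = N²·Var(ȳ) = N²·(1 − n/N)·s²/n.
f = 2806/42538 = 0.06596455; Var(ȳ) = 0.93403545·82800/2806 = 27.561702.
Var(Ŷ) = 42538² · 27.561702 = 4.9872388 × 10^10.
SE(Ŷ) = √(4.9872388 × 10^10) = 223320.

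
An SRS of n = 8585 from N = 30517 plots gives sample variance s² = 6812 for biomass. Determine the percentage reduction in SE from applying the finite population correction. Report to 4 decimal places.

f = n/N = 8585/30517 = 0.28131861.
SE_no-fpc = √(s²/n) = 0.89077326; SE_fpc = √((1−f)s²/n) = 0.75515373.
Ratio = √(1−f) = 0.84775078. Reduction = 100·(1 − 0.84775078) = 15.2249%.

15.2249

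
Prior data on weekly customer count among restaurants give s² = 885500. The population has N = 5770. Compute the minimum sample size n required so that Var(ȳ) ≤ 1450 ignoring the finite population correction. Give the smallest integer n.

611

Without fpc, n₀ = s²/D = 885500/1450 = 610.6897.
Rounding up, n = 611.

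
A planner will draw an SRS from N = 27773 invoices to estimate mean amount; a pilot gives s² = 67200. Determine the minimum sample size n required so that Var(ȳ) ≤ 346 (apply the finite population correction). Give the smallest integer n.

Without fpc, n₀ = s²/D = 67200/346 = 194.2197.
With fpc, (1 − n/N)·s²/n ≤ D requires n ≥ n₀/(1 + n₀/N) = 194.2197/(1 + 194.2197/27773) = 192.8709.
Rounding up, n = 193.

193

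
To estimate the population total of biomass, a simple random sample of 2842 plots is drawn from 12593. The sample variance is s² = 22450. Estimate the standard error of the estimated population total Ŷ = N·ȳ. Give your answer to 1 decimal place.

Var(Ŷ) = N²·Var(ȳ) = N²·(1 − n/N)·s²/n.
f = 2842/12593 = 0.22568093; Var(ȳ) = 0.77431907·22450/2842 = 6.1166302.
Var(Ŷ) = 12593² · 6.1166302 = 9.6999754 × 10^8.
SE(Ŷ) = √(9.6999754 × 10^8) = 31144.8.

31144.8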